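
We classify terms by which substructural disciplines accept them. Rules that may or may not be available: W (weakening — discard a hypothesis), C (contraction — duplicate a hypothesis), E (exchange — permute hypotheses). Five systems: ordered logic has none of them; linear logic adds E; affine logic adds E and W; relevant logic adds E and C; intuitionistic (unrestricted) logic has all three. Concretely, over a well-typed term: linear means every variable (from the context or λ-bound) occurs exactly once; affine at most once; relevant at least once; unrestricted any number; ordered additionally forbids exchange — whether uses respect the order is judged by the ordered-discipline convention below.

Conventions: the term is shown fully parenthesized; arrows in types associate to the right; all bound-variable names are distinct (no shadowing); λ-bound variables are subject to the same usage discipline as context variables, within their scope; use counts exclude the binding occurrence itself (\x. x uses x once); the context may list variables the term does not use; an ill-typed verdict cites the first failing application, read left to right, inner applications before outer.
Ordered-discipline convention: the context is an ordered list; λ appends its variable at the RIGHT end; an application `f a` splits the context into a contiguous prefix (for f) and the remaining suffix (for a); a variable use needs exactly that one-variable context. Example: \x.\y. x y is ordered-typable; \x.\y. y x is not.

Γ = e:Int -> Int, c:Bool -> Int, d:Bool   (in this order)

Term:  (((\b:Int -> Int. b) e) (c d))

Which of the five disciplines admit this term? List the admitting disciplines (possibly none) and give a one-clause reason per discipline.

admitting disciplines: ordered, linear, affine, relevant, unrestricted
variable uses: e: 1×, c: 1×, d: 1×, b (bound): 1×
uses in reading order: b, e, c, d
typing: well-typed — term : Int
ordered ✓ (e, c, d, b once each; derivable with no W/C/E)
linear ✓ (e, c, d, b: one use apiece)
affine ✓ (none of e, c, d, b used more than once)
relevant ✓ (at least one use each (e, c, d, b))
unrestricted ✓ (type-checks (Int) and nothing is barred)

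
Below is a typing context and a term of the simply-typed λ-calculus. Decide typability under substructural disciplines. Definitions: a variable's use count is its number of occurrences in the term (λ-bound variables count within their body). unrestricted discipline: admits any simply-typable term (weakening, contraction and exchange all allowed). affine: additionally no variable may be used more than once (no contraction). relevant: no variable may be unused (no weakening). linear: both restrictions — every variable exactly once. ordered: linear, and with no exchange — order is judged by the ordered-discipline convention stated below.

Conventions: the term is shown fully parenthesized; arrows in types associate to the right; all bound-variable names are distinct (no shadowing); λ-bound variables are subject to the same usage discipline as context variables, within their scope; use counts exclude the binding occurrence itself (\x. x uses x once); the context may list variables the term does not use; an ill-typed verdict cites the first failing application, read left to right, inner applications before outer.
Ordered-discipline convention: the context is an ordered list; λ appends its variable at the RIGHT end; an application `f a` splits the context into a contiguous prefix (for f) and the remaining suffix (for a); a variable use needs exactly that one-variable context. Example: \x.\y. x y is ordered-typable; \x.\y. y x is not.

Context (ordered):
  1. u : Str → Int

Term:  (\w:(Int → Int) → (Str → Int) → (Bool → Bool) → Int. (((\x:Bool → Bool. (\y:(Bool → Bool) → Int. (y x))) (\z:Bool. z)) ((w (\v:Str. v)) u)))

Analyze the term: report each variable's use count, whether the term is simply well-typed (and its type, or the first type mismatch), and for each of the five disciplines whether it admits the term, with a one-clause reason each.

usage: u: 1×; w [bound]: 1×; x [bound]: 1×; y [bound]: 1×; z [bound]: 1×; v [bound]: 1×
uses in reading order: y, x, z, w, v, u
typing: ill-typed: argument of type Str → Str where Int → Int is required
ordered ✗ (not simply typable)
linear ✗ (fails simple typing)
affine ✗ (a type mismatch blocks all five)
relevant ✗ (the type mismatch rejects it)
unrestricted ✗ (not simply typable)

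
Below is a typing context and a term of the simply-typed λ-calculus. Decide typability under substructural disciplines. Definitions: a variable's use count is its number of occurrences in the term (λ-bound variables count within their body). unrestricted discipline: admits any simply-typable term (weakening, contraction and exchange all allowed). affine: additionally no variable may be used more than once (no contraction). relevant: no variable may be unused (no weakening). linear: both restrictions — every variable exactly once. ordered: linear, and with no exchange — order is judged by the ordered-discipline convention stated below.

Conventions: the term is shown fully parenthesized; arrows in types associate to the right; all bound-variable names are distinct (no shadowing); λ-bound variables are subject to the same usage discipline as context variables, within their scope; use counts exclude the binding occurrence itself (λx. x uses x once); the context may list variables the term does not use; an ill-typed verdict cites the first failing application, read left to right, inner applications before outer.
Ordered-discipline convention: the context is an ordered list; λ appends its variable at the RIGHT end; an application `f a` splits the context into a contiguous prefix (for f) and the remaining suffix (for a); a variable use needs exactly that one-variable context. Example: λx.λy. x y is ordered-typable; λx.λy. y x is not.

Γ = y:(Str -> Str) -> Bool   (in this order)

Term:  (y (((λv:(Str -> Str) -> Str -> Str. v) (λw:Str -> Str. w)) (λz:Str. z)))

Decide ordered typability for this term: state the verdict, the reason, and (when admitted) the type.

yes — y, v, w, z once each; derivable with no W/C/E; term : Bool
usage: y ×1; v (λ-bound) ×1; w (λ-bound) ×1; z (λ-bound) ×1
left-to-right use order: y, v, w, z
typing: well-typed — term : Bool
per-discipline verdicts: ordered ✓; linear ✓; affine ✓; relevant ✓; unrestricted ✓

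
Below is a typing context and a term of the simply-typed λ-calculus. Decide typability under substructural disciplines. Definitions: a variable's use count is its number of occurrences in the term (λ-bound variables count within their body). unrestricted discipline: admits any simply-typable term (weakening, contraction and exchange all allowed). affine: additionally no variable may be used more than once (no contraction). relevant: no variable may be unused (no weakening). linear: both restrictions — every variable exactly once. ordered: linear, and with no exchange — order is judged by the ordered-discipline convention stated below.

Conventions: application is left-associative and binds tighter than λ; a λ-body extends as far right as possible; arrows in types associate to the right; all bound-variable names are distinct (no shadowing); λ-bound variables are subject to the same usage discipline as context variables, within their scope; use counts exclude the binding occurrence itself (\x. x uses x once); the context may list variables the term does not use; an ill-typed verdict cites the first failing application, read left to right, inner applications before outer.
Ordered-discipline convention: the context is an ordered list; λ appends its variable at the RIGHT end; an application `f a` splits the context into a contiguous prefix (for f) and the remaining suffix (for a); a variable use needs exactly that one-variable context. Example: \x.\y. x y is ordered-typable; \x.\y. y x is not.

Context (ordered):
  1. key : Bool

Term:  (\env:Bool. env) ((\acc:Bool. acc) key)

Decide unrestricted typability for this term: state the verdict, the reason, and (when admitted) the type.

yes — typability at Bool is all that's needed; term : Bool
use counts: key: 1×, env (λ-bound): 1×, acc (λ-bound): 1×
order of uses: env, acc, key
typing: ✓ — Bool
per-discipline verdicts: ordered ✓, linear ✓, affine ✓, relevant ✓, unrestricted ✓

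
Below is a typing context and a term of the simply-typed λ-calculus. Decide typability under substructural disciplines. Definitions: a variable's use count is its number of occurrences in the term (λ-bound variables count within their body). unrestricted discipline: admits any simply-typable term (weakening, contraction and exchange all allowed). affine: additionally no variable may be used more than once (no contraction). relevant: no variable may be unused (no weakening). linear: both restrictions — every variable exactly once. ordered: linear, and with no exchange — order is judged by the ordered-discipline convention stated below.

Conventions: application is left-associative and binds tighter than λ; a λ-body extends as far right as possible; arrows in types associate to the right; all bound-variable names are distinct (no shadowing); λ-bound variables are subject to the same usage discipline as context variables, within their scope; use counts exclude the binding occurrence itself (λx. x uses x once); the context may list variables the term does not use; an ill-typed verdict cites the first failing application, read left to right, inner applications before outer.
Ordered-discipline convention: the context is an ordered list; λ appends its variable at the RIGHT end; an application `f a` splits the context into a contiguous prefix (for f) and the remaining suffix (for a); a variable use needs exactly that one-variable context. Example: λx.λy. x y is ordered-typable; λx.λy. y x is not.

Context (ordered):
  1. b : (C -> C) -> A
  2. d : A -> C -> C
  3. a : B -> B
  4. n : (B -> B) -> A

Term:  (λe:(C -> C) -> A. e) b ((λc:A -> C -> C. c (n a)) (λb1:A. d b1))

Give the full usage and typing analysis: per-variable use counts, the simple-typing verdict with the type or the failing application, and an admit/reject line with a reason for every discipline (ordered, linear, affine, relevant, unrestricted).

use counts: b: 1, d: 1, a: 1, n: 1, e [bound]: 1, c [bound]: 1, b1 [bound]: 1
left-to-right use order: e, b, c, n, a, d, b1
typing: ✓ — A
ordered: ✗ — no contiguous prefix/suffix split fits e, b, c, n, a, d, b1
linear: ✓ — single use per variable (b, d, a, n, e, c, b1)
affine: ✓ — no duplicate uses among b, d, a, n, e, c, b1
relevant: ✓ — none of b, d, a, n, e, c, b1 goes unused
unrestricted: ✓ — well-typed at A; no restrictions here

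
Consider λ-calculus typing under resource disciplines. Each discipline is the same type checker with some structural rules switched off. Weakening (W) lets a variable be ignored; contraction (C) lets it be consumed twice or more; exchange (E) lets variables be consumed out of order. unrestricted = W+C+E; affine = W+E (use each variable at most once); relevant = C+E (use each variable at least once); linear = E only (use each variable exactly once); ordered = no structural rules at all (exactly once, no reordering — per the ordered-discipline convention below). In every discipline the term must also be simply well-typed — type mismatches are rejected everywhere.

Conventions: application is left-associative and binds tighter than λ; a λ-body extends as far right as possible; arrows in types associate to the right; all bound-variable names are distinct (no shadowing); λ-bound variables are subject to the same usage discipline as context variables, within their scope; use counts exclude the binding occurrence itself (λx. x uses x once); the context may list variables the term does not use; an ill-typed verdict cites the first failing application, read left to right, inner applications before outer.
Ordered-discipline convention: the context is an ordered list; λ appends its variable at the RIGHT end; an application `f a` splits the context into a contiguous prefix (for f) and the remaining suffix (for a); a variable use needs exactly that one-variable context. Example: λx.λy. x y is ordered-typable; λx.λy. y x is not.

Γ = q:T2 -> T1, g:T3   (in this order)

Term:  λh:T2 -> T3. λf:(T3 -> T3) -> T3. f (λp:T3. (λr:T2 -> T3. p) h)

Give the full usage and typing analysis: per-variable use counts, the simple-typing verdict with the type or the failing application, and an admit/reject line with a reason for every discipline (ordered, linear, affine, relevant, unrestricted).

usage: q ×0; g ×0; h (bound) ×1; f (bound) ×1; p (bound) ×1; r (bound) ×0
use order (left to right): f, p, h
typing: well-typed — term : (T2 -> T3) -> ((T3 -> T3) -> T3) -> T3
ordered: ✗ — needs weakening: q, g, r unused
linear: ✗ — needs weakening: q, g, r unused
affine: ✓ — at most one use each (q, g, h, f, p, r)
relevant: ✗ — needs weakening: q, g, r unused
unrestricted: ✓ — simply typable at (T2 -> T3) -> ((T3 -> T3) -> T3) -> T3; W, C, E all held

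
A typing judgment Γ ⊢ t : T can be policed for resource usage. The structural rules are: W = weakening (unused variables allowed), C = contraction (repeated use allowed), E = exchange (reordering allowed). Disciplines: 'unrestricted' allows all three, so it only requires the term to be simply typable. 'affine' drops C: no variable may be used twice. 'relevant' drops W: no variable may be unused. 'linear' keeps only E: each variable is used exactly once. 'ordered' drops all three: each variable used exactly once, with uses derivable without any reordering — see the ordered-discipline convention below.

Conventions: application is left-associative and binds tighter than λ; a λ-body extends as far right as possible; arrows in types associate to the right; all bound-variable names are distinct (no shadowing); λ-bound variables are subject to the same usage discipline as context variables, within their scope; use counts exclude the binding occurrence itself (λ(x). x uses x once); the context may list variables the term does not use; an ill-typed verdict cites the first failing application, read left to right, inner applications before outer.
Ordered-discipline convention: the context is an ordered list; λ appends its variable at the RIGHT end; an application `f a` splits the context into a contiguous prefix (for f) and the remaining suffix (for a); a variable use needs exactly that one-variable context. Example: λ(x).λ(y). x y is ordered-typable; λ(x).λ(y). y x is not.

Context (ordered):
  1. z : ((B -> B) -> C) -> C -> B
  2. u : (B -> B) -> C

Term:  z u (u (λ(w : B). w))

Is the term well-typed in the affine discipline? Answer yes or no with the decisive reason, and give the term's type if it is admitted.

no — uses contraction: u ×2
usage: z ×1; u ×2; w [bound] ×1
uses in reading order: z, u, u, w
typing: well-typed — term : B
per-discipline verdicts: ordered ✗ | linear ✗ | affine ✗ | relevant ✓ | unrestricted ✓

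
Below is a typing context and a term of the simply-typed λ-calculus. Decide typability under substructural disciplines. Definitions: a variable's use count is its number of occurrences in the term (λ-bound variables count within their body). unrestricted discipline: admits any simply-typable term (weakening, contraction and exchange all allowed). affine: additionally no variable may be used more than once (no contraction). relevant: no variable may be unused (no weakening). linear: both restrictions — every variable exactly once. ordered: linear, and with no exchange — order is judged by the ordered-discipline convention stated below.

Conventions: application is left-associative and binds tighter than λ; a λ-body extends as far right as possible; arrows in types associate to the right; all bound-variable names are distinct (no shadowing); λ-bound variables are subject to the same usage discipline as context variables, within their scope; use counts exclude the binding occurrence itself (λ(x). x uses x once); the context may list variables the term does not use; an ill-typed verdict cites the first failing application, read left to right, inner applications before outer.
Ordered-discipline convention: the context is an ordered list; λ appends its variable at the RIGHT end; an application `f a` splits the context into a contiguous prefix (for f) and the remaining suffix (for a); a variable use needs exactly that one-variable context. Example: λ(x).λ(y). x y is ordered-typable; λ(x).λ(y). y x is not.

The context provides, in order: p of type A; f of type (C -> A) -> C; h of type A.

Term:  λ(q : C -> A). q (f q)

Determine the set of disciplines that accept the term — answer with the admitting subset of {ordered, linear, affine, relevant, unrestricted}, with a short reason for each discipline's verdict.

admitted in: unrestricted
usage: p: 0, f: 1, h: 0, q [bound]: 2
order of uses: q, f, q
typing: well-typed at (C -> A) -> A
ordered ✗ (needs contraction — q ×2; needs weakening: p, h unused)
linear ✗ (needs contraction — q ×2; needs weakening: p, h unused)
affine ✗ (needs contraction — q ×2)
relevant ✗ (needs weakening: p, h unused)
unrestricted ✓ (well-typed at (C -> A) -> A; no restrictions here)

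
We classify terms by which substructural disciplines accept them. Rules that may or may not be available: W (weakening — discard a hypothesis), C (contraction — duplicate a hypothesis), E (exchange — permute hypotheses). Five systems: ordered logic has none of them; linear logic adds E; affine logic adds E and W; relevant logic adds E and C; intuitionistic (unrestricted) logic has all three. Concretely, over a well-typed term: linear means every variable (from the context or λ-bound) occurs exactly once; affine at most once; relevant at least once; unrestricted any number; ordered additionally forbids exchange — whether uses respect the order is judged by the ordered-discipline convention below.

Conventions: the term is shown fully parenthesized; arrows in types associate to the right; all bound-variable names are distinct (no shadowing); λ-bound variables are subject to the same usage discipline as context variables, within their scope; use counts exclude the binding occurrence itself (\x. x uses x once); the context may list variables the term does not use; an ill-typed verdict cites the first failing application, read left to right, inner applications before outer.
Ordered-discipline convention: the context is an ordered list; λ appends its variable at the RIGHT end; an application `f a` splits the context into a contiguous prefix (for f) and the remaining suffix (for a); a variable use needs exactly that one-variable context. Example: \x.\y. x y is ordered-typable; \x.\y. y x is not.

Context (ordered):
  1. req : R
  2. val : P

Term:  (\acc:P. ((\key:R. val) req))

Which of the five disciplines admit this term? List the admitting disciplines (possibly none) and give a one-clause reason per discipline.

admitted in: affine, unrestricted
use counts: req ×1, val ×1, acc (λ-bound) ×0, key (λ-bound) ×0
uses in reading order: val, req
typing: ✓ — P → P
ordered: ✗, acc, key left unused
linear: ✗, acc, key left unused
affine: ✓, no duplicate uses among req, val, acc, key
relevant: ✗, acc, key left unused
unrestricted: ✓, simply typable at P → P; W, C, E all held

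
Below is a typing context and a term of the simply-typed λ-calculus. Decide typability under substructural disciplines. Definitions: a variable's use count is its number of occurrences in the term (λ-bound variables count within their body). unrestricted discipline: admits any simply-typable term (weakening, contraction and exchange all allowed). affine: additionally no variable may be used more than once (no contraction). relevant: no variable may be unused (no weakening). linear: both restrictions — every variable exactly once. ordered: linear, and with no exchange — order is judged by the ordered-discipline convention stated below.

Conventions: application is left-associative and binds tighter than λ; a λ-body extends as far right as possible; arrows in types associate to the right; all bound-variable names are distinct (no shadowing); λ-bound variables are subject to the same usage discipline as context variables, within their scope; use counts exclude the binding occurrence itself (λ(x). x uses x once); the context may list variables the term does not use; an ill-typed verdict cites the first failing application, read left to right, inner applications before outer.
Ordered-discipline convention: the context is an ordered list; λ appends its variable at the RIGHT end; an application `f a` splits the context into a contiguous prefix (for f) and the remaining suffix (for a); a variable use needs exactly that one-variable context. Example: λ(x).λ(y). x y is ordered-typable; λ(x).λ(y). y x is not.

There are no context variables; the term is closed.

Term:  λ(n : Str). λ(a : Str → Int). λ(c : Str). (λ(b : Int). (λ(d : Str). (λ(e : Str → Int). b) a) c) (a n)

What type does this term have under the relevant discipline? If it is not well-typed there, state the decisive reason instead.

not well-typed under relevant — d, e left unused
use counts: n [bound]: 1, a [bound]: 2, c [bound]: 1, b [bound]: 1, d [bound]: 0, e [bound]: 0
left-to-right use order: b, a, c, a, n
typing: the term checks, with type Str → (Str → Int) → Str → Int
across the five disciplines: ordered ✗ · linear ✗ · affine ✗ · relevant ✗ · unrestricted ✓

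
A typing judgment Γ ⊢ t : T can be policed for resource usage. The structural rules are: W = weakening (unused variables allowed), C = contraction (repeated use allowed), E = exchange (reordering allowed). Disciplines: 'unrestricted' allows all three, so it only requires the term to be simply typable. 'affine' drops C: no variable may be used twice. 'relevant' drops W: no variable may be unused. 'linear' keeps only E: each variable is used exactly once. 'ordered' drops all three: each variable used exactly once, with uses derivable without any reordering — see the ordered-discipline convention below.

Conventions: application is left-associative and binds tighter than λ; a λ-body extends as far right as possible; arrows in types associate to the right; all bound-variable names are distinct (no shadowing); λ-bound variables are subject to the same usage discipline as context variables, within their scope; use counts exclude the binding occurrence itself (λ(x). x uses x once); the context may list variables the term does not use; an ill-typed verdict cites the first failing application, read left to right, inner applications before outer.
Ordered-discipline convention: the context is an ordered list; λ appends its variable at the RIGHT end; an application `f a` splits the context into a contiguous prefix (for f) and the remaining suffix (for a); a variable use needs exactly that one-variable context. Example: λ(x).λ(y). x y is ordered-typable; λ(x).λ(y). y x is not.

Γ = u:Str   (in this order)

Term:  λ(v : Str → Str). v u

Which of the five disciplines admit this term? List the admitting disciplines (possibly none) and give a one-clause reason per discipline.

admitting disciplines: linear, affine, relevant, unrestricted
usage: u=1; v [bound]=1
use order (left to right): v, u
typing: the term checks, with type (Str → Str) → Str
ordered ✗ (use order v, u needs exchange)
linear ✓ (exactly-once usage across u, v)
affine ✓ (at most one use each (u, v))
relevant ✓ (at least one use each (u, v))
unrestricted ✓ (simply typable at (Str → Str) → Str; W, C, E all held)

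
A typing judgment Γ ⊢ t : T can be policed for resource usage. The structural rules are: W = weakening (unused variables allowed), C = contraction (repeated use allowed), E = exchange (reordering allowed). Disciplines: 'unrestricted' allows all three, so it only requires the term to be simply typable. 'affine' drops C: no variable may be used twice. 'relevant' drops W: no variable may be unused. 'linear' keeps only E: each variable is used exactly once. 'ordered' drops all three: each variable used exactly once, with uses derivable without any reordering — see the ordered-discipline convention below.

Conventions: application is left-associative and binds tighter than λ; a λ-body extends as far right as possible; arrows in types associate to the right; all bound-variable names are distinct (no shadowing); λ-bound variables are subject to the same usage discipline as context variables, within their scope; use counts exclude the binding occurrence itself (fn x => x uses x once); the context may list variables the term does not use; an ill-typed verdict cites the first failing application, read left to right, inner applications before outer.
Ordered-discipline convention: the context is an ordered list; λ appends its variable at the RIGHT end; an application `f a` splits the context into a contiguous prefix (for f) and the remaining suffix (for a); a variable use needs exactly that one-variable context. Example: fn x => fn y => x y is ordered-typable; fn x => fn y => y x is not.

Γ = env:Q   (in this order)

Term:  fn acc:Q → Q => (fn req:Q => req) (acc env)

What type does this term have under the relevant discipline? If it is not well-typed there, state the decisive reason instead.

term : (Q → Q) → Q
counts: env ×1, acc (bound) ×1, req (bound) ×1
uses in reading order: req, acc, env
typing: well-typed at (Q → Q) → Q
summary: ordered ✗, linear ✓, affine ✓, relevant ✓, unrestricted ✓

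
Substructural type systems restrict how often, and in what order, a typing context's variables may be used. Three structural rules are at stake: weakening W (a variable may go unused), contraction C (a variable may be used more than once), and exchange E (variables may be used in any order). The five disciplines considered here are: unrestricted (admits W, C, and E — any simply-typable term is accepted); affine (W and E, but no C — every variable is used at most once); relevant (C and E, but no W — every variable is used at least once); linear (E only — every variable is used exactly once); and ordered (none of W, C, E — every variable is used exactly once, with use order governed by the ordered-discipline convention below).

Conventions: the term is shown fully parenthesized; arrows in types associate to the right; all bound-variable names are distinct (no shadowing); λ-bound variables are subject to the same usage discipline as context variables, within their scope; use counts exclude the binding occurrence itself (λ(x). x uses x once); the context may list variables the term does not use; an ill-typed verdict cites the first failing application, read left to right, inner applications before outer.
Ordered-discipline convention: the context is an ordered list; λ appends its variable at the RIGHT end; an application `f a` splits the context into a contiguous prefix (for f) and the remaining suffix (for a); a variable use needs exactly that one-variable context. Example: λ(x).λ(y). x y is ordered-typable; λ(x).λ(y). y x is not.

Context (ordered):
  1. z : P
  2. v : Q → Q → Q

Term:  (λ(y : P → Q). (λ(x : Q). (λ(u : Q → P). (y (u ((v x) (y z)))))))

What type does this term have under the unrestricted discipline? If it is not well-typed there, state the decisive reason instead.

term : (P → Q) → Q → (Q → P) → Q
variable uses: z=1; v=1; y [bound]=2; x [bound]=1; u [bound]=1
uses in reading order: y, u, v, x, y, z
typing: well-typed at (P → Q) → Q → (Q → P) → Q
across the five disciplines: ordered ✗ | linear ✗ | affine ✗ | relevant ✓ | unrestricted ✓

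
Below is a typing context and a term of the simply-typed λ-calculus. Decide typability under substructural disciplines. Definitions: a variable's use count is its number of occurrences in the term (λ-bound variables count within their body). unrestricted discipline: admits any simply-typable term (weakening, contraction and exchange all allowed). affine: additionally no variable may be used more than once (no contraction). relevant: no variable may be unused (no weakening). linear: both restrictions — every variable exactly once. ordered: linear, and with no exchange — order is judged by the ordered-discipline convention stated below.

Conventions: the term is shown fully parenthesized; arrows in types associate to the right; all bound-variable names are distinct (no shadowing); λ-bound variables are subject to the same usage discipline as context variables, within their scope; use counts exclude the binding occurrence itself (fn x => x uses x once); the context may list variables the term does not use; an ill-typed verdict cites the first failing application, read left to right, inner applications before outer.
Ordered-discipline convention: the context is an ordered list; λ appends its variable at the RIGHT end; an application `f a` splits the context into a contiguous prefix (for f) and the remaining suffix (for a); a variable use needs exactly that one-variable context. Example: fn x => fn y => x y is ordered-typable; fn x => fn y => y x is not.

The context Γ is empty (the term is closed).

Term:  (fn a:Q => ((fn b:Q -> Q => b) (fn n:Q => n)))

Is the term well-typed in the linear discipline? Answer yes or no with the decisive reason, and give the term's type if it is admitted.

no — a left unused
use counts: a [bound] ×0; b [bound] ×1; n [bound] ×1
uses in reading order: b, n
typing: well-typed at Q -> Q -> Q
across the five disciplines: ordered ✗ · linear ✗ · affine ✓ · relevant ✗ · unrestricted ✓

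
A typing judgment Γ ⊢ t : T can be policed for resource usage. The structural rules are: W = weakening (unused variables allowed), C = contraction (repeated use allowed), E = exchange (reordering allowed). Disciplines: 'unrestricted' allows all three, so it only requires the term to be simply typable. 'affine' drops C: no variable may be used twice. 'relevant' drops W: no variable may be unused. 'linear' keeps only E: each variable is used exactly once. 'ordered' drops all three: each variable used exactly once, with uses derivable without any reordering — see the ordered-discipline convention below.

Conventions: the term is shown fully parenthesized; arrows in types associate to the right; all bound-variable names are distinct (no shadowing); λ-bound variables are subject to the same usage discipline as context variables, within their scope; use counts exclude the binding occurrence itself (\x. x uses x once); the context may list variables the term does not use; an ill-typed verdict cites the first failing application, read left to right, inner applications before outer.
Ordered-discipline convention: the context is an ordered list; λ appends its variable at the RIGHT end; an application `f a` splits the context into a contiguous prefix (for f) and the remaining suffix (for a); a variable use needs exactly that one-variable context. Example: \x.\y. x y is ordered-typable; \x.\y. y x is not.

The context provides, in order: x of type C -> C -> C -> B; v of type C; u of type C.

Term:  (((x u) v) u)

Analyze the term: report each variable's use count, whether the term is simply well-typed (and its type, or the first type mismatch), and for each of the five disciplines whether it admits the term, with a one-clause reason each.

counts: x ×1; v ×1; u ×2
order of uses: x, u, v, u
typing: well-typed — term : B
ordered: ✗, needs contraction — u ×2
linear: ✗, needs contraction — u ×2
affine: ✗, needs contraction — u ×2
relevant: ✓, none of x, v, u goes unused
unrestricted: ✓, well-typed at B; no restrictions here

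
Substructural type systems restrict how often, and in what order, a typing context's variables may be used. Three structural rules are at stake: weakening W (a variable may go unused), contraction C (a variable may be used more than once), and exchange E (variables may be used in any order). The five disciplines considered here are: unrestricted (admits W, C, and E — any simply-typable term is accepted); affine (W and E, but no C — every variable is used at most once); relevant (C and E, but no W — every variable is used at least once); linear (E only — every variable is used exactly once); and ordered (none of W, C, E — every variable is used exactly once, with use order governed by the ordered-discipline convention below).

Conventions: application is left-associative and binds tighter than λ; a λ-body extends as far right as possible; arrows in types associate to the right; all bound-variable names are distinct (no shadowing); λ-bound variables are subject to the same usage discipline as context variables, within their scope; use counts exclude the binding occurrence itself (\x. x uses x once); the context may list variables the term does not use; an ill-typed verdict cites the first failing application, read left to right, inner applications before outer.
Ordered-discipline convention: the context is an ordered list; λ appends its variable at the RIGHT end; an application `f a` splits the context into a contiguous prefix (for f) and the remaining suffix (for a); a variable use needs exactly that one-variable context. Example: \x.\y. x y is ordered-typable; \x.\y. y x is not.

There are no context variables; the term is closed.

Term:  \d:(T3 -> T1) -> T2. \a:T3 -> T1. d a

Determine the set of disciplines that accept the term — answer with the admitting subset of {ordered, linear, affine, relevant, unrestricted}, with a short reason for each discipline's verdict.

accepted by: ordered, linear, affine, relevant, unrestricted
use counts: d (λ-bound)=1; a (λ-bound)=1
uses in reading order: d, a
typing: well-typed at ((T3 -> T1) -> T2) -> (T3 -> T1) -> T2
ordered: ✓, one use each (d, a); ordered split holds
linear: ✓, single use per variable (d, a)
affine: ✓, none of d, a used more than once
relevant: ✓, d, a: all used, weakening unneeded
unrestricted: ✓, typability at ((T3 -> T1) -> T2) -> (T3 -> T1) -> T2 is all that's needed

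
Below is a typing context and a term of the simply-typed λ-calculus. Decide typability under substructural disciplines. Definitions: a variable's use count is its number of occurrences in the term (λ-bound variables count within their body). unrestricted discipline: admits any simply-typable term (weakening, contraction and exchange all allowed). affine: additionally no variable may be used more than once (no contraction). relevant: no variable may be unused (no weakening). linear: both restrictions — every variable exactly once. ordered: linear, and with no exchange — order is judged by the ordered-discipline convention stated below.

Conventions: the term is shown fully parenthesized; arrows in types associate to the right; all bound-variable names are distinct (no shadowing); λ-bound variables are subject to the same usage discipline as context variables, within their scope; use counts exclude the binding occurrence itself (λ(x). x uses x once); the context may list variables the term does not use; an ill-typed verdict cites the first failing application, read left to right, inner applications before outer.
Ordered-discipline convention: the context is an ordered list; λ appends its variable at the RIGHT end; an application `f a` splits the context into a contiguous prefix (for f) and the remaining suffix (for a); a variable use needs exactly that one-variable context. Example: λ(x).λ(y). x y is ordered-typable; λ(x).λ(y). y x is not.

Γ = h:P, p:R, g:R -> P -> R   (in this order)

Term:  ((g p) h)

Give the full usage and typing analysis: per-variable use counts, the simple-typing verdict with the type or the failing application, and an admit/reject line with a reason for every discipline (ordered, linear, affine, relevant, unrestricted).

use counts: h: 1×; p: 1×; g: 1×
left-to-right use order: g, p, h
typing: well-typed at R
ordered: ✗, use order g, p, h needs exchange
linear: ✓, each of h, p, g used exactly once
affine: ✓, h, p, g: no repeats, contraction unneeded
relevant: ✓, at least one use each (h, p, g)
unrestricted: ✓, well-typed at R; no restrictions here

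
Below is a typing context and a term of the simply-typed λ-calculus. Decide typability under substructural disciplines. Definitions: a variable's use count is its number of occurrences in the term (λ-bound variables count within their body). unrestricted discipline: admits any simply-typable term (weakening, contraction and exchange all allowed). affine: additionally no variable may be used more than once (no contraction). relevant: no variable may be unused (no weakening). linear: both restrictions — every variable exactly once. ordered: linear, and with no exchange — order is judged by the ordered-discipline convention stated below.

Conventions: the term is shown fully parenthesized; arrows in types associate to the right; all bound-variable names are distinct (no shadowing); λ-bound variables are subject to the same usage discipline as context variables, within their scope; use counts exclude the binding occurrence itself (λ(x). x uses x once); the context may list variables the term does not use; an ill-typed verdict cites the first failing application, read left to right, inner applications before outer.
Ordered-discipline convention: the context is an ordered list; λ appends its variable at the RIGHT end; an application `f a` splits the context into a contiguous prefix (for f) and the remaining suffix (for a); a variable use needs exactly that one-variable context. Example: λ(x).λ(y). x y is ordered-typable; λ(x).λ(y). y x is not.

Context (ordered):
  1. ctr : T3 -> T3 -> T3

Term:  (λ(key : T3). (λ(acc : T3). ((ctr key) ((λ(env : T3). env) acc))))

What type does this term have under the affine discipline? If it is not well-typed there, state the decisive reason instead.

term : T3 -> T3 -> T3
usage: ctr: 1×; key [bound]: 1×; acc [bound]: 1×; env [bound]: 1×
left-to-right use order: ctr, key, env, acc
typing: the term checks, with type T3 -> T3 -> T3
all disciplines: ordered ✓, linear ✓, affine ✓, relevant ✓, unrestricted ✓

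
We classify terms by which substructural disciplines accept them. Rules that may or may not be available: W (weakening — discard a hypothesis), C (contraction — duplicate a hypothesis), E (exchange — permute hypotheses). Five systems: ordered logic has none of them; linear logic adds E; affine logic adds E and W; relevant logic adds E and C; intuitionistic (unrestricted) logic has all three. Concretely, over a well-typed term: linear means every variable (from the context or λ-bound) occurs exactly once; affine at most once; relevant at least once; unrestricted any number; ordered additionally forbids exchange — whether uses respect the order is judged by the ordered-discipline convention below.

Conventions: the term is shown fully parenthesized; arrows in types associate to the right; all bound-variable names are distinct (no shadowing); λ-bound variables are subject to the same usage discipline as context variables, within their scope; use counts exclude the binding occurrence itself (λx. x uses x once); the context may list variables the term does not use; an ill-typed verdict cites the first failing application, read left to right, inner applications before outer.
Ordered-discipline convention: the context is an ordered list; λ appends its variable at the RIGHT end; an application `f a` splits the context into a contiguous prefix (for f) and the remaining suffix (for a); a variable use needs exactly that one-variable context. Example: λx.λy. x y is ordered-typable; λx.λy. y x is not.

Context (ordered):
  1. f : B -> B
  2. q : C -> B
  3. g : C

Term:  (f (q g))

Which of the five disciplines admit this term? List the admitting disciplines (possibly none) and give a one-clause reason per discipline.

admitting disciplines: ordered, linear, affine, relevant, unrestricted
variable uses: f: 1×, q: 1×, g: 1×
use order (left to right): f, q, g
typing: well-typed — term : B
ordered: ✓, f, q, g once each; derivable with no W/C/E
linear: ✓, single use per variable (f, q, g)
affine: ✓, f, q, g: no repeats, contraction unneeded
relevant: ✓, every one of f, q, g appears
unrestricted: ✓, well-typed at B; no restrictions here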